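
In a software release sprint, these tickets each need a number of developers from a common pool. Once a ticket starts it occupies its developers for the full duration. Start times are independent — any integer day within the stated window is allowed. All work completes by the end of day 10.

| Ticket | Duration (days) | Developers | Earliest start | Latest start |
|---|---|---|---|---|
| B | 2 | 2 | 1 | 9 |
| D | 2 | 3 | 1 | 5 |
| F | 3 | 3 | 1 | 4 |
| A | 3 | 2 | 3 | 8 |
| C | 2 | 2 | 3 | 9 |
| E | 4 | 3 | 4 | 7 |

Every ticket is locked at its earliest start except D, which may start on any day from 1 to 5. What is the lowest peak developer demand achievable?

8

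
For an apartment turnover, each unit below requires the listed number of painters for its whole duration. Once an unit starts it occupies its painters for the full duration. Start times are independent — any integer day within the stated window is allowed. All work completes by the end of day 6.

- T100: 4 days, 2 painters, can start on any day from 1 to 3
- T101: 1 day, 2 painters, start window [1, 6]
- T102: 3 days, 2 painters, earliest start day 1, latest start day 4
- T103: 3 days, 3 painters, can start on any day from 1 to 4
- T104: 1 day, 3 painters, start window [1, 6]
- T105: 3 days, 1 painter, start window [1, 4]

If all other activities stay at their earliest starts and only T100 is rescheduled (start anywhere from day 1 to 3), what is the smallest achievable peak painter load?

T100@1: d1:13  d2:8  d3:8  d4:2  d5:0  d6:0 → peak 13
T100@2: d1:11  d2:8  d3:8  d4:2  d5:2  d6:0 → peak 11
T100@3: d1:11  d2:6  d3:8  d4:2  d5:2  d6:2 → peak 11
Best is T100@2, peak 11.

11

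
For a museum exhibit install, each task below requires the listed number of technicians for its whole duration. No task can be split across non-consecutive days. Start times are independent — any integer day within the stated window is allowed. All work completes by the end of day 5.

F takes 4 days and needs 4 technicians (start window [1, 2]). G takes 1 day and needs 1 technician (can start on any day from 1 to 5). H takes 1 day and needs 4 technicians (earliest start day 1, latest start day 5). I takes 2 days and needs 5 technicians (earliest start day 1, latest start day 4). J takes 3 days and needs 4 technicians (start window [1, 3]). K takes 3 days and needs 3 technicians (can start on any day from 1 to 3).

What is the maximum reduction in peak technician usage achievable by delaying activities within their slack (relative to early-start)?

10

Early-start peak: d1:21  d2:16  d3:11  d4:4  d5:0 ⇒ 21.
Leveled (F@1, G@1, H@5, I@1, J@3, K@3): d1:10  d2:9  d3:11  d4:11  d5:11 ⇒ 11.
Reduction 21 − 11 = 10.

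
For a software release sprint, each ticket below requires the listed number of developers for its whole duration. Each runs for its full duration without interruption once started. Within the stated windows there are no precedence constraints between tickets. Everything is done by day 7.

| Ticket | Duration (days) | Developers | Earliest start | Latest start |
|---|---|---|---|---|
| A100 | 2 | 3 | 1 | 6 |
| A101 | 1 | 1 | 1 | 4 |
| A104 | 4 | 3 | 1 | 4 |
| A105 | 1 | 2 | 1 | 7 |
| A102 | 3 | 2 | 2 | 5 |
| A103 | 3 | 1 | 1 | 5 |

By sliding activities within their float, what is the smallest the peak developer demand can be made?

Early-start (A100@1, A101@1, A104@1, A105@1, A102@2, A103@1) gives peak 10: d1:10  d2:9  d3:6  d4:5  d5:0  d6:0  d7:0.
Shift A104→3, A105→4, A102→5.
Schedule A100@1, A101@1, A104@3, A105@4, A102@5, A103@1: d1:5  d2:4  d3:4  d4:5  d5:5  d6:5  d7:2 — peak 5.
Total developer-days = 30 over 7 days ⇒ peak ≥ ⌈30/7⌉ = 5, so 5 is optimal.

5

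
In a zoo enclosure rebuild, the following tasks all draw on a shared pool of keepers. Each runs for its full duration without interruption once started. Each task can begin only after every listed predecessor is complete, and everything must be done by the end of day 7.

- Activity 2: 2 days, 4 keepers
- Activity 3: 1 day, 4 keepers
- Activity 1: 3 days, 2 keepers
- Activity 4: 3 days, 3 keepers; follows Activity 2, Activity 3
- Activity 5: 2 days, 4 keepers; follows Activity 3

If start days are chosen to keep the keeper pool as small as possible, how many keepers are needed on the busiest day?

7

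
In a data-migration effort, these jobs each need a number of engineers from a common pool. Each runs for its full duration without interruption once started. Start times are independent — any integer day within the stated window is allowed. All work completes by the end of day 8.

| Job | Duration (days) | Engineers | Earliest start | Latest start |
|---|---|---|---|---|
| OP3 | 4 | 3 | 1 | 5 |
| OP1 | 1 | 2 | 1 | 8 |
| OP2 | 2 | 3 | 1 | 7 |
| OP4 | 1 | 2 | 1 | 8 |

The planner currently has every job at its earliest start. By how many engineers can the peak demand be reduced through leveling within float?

7

Early-start peak: d1:10  d2:6  d3:3  d4:3  d5:0  d6:0  d7:0  d8:0 ⇒ 10.
Leveled (OP3@1, OP1@5, OP2@6, OP4@8): d1:3  d2:3  d3:3  d4:3  d5:2  d6:3  d7:3  d8:2 ⇒ 3.
Reduction 10 − 3 = 7.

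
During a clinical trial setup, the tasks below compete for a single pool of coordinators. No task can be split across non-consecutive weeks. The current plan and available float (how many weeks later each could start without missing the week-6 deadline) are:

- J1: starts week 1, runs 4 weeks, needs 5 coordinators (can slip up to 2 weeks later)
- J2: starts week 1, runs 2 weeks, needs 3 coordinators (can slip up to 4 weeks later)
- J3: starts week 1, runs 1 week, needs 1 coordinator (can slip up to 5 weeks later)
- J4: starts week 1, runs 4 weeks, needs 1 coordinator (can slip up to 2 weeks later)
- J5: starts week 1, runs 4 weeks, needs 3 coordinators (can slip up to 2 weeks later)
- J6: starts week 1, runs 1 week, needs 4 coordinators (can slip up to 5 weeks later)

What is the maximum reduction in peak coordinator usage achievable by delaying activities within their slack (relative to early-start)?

8

Early-start peak: w1:17  w2:12  w3:9  w4:9  w5:0  w6:0 ⇒ 17.
Leveled (J1@1, J2@1, J3@1, J4@2, J5@3, J6@5): w1:9  w2:9  w3:9  w4:9  w5:8  w6:3 ⇒ 9.
Reduction 17 − 9 = 8.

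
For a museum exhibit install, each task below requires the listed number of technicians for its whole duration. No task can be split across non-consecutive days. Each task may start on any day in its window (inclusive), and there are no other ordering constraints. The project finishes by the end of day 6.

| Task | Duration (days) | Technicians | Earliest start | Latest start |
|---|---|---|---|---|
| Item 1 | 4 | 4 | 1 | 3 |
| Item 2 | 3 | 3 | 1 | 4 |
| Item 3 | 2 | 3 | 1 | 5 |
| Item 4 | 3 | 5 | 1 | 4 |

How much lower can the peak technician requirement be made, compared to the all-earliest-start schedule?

Early-start peak: d1:15  d2:15  d3:12  d4:4  d5:0  d6:0 ⇒ 15.
Leveled (Item 1@1, Item 2@1, Item 3@5, Item 4@4): d1:7  d2:7  d3:7  d4:9  d5:8  d6:8 ⇒ 9.
Reduction 15 − 9 = 6.

6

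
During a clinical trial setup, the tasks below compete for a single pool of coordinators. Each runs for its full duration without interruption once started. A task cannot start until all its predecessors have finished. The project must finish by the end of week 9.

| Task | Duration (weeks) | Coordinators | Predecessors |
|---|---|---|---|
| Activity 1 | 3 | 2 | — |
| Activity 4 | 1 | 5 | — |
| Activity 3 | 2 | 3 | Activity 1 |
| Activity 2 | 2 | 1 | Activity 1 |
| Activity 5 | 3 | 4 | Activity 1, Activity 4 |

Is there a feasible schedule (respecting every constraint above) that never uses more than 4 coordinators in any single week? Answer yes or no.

no

The minimum achievable peak is 5; 4 < 5, so no feasible schedule stays within the cap.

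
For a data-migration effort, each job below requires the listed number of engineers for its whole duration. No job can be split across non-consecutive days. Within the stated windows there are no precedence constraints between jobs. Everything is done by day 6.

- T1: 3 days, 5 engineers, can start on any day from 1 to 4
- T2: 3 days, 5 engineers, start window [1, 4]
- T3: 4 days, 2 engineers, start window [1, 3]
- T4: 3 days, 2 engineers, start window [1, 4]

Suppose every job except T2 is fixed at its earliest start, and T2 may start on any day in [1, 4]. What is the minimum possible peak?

9

T2@1: d1:14  d2:14  d3:14  d4:2  d5:0  d6:0 → peak 14
T2@2: d1:9  d2:14  d3:14  d4:7  d5:0  d6:0 → peak 14
T2@3: d1:9  d2:9  d3:14  d4:7  d5:5  d6:0 → peak 14
T2@4: d1:9  d2:9  d3:9  d4:7  d5:5  d6:5 → peak 9
Best is T2@4, peak 9.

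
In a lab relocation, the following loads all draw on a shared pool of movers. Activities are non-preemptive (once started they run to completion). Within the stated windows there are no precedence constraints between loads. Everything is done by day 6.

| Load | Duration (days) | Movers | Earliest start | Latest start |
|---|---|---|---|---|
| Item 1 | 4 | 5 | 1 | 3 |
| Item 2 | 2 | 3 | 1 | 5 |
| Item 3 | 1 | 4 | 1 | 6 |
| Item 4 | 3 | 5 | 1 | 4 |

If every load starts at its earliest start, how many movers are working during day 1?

17

At early start, day 1 has: Item 1, Item 2, Item 3, Item 4.
Demand: 5 + 3 + 4 + 5 = 17.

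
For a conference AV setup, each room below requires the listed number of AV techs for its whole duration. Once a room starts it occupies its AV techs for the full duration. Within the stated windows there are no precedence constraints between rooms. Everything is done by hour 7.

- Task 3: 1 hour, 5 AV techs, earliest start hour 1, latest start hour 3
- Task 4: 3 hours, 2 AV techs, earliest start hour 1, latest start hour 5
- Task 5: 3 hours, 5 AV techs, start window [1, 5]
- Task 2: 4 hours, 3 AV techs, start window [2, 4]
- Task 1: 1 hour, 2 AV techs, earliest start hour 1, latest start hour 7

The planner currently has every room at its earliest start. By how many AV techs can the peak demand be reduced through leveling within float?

Early-start peak: h1:14  h2:10  h3:10  h4:3  h5:3  h6:0  h7:0 ⇒ 14.
Leveled (Task 3@1, Task 4@1, Task 5@2, Task 2@4, Task 1@5): h1:7  h2:7  h3:7  h4:8  h5:5  h6:3  h7:3 ⇒ 8.
Reduction 14 − 8 = 6.

6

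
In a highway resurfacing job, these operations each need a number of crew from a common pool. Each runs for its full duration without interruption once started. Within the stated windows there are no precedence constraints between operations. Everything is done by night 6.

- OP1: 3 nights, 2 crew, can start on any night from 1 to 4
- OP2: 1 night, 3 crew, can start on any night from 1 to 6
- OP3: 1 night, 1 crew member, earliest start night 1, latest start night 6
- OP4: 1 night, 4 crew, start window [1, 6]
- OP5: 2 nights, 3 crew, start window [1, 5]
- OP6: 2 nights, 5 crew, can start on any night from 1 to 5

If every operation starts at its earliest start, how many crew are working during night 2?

At early start, night 2 has: OP1, OP5, OP6.
Demand: 2 + 3 + 5 = 10.

10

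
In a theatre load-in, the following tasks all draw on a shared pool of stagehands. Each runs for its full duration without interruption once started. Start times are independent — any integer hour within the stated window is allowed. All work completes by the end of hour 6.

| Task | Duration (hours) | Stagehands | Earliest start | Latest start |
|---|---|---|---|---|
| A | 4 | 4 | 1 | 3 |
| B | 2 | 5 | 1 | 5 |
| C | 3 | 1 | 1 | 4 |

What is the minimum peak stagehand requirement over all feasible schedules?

Early-start (A@1, B@1, C@1) gives peak 10: h1:10  h2:10  h3:5  h4:4  h5:0  h6:0.
Shift B→5.
Schedule A@1, B@5, C@1: h1:5  h2:5  h3:5  h4:4  h5:5  h6:5 — peak 5.
Total stagehand-hours = 29 over 6 hours ⇒ peak ≥ ⌈29/6⌉ = 5, so 5 is optimal.

5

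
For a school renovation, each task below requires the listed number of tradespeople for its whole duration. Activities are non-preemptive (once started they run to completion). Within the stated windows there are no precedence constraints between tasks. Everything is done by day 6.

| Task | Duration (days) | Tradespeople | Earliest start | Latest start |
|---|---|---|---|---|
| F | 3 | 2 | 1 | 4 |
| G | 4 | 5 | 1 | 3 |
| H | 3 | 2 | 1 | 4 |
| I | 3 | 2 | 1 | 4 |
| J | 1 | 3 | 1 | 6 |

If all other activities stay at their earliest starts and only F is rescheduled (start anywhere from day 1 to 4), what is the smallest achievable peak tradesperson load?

12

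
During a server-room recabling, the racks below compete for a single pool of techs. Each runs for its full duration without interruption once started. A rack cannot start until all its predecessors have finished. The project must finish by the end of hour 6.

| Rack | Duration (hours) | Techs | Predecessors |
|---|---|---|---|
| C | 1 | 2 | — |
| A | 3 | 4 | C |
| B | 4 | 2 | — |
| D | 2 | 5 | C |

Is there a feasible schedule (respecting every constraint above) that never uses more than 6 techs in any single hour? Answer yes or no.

Schedule C@1, A@2, B@1, D@5: h1:4  h2:6  h3:6  h4:6  h5:5  h6:5 — peak 6 ≤ 6.

yes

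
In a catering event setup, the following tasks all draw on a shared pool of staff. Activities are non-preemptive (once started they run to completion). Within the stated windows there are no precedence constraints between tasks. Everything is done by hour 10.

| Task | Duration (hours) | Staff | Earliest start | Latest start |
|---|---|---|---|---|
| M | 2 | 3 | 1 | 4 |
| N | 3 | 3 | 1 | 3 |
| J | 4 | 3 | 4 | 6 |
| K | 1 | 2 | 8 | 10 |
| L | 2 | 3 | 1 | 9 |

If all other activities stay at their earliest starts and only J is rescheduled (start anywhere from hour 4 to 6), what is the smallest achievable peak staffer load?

J@4: h1:9  h2:9  h3:3  h4:3  h5:3  h6:3  h7:3  h8:2  h9:0  h10:0 → peak 9
J@5: h1:9  h2:9  h3:3  h4:0  h5:3  h6:3  h7:3  h8:5  h9:0  h10:0 → peak 9
J@6: h1:9  h2:9  h3:3  h4:0  h5:0  h6:3  h7:3  h8:5  h9:3  h10:0 → peak 9
Best is J@4, peak 9.

9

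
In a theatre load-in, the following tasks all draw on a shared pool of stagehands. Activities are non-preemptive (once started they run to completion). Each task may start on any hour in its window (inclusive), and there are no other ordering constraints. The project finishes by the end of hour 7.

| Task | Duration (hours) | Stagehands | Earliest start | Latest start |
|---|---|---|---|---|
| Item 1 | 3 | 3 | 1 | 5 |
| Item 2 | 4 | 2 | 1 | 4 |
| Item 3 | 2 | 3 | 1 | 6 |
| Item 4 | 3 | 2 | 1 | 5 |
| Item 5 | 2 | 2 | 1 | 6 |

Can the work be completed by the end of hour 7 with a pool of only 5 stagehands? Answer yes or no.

Schedule Item 1@1, Item 2@1, Item 3@4, Item 4@5, Item 5@6: h1:5  h2:5  h3:5  h4:5  h5:5  h6:4  h7:4 — peak 5 ≤ 5.

yes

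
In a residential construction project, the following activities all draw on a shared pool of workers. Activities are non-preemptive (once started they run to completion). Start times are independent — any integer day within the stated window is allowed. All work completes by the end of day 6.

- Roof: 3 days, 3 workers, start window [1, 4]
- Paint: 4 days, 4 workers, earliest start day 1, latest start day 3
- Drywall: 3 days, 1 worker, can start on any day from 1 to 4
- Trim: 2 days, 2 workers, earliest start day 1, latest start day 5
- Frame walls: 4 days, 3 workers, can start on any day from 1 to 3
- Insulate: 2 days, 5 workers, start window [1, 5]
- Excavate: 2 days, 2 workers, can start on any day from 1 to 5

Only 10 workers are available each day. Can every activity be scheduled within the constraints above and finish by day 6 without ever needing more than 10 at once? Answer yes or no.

yes

Schedule Roof@1, Paint@1, Drywall@4, Trim@4, Frame walls@1, Insulate@5, Excavate@5: d1:10  d2:10  d3:10  d4:10  d5:10  d6:8 — peak 10 ≤ 10.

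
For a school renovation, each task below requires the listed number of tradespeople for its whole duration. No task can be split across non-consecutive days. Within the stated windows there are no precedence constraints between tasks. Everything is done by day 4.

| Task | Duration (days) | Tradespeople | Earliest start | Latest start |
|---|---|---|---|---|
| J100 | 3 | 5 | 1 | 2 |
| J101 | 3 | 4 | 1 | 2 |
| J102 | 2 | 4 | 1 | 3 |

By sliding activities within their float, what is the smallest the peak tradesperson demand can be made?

13

Schedule J100@1, J101@1, J102@1: d1:13  d2:13  d3:9  d4:0 — peak 13.
No arrangement of the 12 feasible schedules does better.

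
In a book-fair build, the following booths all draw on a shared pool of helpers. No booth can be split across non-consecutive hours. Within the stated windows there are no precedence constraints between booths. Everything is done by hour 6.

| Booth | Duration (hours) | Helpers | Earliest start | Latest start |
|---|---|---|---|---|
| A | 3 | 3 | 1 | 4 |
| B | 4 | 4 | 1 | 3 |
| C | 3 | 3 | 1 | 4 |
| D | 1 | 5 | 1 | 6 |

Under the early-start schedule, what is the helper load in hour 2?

10

At early start, hour 2 has: A, B, C.
Demand: 3 + 4 + 3 = 10.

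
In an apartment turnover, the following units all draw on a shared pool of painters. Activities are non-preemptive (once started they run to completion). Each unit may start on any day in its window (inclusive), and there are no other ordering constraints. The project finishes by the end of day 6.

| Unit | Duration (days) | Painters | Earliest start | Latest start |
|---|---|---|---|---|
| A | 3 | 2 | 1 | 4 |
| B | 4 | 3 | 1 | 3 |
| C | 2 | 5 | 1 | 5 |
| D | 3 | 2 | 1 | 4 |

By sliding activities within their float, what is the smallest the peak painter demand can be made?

7

Early-start (A@1, B@1, C@1, D@1) gives peak 12: d1:12  d2:12  d3:7  d4:3  d5:0  d6:0.
Shift C→5.
Schedule A@1, B@1, C@5, D@1: d1:7  d2:7  d3:7  d4:3  d5:5  d6:5 — peak 7.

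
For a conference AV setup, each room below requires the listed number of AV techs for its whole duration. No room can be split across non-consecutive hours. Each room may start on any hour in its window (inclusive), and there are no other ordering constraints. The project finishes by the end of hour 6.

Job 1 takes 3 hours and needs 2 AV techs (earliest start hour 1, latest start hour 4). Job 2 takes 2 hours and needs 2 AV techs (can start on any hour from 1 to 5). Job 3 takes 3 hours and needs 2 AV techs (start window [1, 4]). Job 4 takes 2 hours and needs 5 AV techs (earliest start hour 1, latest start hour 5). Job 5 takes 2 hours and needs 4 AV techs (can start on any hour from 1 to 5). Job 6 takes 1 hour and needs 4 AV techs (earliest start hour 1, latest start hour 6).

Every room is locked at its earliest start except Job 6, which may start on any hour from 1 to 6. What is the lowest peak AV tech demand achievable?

15

Job 6@1: h1:19  h2:15  h3:4  h4:0  h5:0  h6:0 → peak 19
Job 6@2: h1:15  h2:19  h3:4  h4:0  h5:0  h6:0 → peak 19
Job 6@3: h1:15  h2:15  h3:8  h4:0  h5:0  h6:0 → peak 15
Job 6@4: h1:15  h2:15  h3:4  h4:4  h5:0  h6:0 → peak 15
Job 6@5: h1:15  h2:15  h3:4  h4:0  h5:4  h6:0 → peak 15
Job 6@6: h1:15  h2:15  h3:4  h4:0  h5:0  h6:4 → peak 15
Best is Job 6@3, peak 15.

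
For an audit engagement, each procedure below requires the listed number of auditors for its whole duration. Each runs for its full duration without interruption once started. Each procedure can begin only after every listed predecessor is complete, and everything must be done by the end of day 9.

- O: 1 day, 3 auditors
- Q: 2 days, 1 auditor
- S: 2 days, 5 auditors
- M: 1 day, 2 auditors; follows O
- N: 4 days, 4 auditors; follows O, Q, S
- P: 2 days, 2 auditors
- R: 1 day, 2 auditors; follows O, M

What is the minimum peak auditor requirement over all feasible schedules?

5

Early-start (O@1, Q@1, S@1, M@2, N@3, P@1, R@3) gives peak 11: d1:11  d2:10  d3:6  d4:4  d5:4  d6:4  d7:0  d8:0  d9:0.
Shift S→4, N→6, P→2.
Schedule O@1, Q@1, S@4, M@2, N@6, P@2, R@3: d1:4  d2:5  d3:4  d4:5  d5:5  d6:4  d7:4  d8:4  d9:4 — peak 5.
Total auditor-days = 39 over 9 days ⇒ peak ≥ ⌈39/9⌉ = 5, so 5 is optimal.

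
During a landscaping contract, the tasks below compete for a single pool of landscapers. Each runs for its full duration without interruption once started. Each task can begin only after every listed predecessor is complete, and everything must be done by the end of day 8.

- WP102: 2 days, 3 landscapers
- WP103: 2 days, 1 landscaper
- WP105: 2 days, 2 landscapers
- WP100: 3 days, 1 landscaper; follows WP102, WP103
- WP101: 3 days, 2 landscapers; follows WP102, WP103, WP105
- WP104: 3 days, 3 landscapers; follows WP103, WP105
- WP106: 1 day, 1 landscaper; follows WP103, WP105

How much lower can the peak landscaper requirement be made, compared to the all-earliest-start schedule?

Early-start peak: d1:6  d2:6  d3:7  d4:6  d5:6  d6:0  d7:0  d8:0 ⇒ 7.
Leveled (WP102@1, WP103@1, WP105@3, WP100@3, WP101@5, WP104@6, WP106@5): d1:4  d2:4  d3:3  d4:3  d5:4  d6:5  d7:5  d8:3 ⇒ 5.
Reduction 7 − 5 = 2.

2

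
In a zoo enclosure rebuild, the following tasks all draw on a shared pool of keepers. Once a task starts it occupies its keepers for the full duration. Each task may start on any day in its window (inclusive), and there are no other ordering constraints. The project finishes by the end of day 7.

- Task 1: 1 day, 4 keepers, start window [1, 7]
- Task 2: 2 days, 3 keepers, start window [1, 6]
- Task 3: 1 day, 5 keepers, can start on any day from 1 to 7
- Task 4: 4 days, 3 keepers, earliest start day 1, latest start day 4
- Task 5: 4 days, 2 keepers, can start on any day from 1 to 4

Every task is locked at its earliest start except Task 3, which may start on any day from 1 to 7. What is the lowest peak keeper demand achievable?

12

Task 3@1: d1:17  d2:8  d3:5  d4:5  d5:0  d6:0  d7:0 → peak 17
Task 3@2: d1:12  d2:13  d3:5  d4:5  d5:0  d6:0  d7:0 → peak 13
Task 3@3: d1:12  d2:8  d3:10  d4:5  d5:0  d6:0  d7:0 → peak 12
Task 3@4: d1:12  d2:8  d3:5  d4:10  d5:0  d6:0  d7:0 → peak 12
Task 3@5: d1:12  d2:8  d3:5  d4:5  d5:5  d6:0  d7:0 → peak 12
Task 3@6: d1:12  d2:8  d3:5  d4:5  d5:0  d6:5  d7:0 → peak 12
Task 3@7: d1:12  d2:8  d3:5  d4:5  d5:0  d6:0  d7:5 → peak 12
Best is Task 3@3, peak 12.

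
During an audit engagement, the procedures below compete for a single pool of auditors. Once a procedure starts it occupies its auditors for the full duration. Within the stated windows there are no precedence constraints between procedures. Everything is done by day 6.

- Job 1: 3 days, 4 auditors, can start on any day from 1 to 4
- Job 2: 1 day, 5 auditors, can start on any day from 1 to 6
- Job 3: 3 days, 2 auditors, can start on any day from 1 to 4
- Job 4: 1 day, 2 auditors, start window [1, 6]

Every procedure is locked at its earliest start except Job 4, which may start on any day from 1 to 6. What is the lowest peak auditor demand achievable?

Job 4@1: d1:13  d2:6  d3:6  d4:0  d5:0  d6:0 → peak 13
Job 4@2: d1:11  d2:8  d3:6  d4:0  d5:0  d6:0 → peak 11
Job 4@3: d1:11  d2:6  d3:8  d4:0  d5:0  d6:0 → peak 11
Job 4@4: d1:11  d2:6  d3:6  d4:2  d5:0  d6:0 → peak 11
Job 4@5: d1:11  d2:6  d3:6  d4:0  d5:2  d6:0 → peak 11
Job 4@6: d1:11  d2:6  d3:6  d4:0  d5:0  d6:2 → peak 11
Best is Job 4@2, peak 11.

11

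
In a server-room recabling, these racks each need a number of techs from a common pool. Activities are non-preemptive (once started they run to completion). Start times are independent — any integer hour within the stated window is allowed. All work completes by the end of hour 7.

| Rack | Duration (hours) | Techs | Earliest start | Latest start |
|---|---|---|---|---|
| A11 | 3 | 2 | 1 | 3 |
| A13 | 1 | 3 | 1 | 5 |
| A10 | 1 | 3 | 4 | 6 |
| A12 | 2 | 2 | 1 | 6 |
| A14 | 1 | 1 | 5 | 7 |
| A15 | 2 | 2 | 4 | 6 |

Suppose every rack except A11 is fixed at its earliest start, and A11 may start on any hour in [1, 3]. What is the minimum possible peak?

A11@1: h1:7  h2:4  h3:2  h4:5  h5:3  h6:0  h7:0 → peak 7
A11@2: h1:5  h2:4  h3:2  h4:7  h5:3  h6:0  h7:0 → peak 7
A11@3: h1:5  h2:2  h3:2  h4:7  h5:5  h6:0  h7:0 → peak 7
Best is A11@1, peak 7.

7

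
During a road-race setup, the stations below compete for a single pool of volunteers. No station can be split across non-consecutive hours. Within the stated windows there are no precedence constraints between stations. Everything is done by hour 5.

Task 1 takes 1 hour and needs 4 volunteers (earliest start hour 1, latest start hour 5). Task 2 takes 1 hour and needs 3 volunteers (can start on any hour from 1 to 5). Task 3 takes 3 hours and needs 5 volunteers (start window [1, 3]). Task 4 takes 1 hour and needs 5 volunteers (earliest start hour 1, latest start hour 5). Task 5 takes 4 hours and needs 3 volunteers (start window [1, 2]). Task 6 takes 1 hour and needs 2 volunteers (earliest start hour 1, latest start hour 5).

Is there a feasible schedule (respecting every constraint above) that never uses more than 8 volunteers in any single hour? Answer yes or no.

Total volunteer-hours = 41; over 5 hours the average is 41/5 > 8, so some hour must exceed 8.

no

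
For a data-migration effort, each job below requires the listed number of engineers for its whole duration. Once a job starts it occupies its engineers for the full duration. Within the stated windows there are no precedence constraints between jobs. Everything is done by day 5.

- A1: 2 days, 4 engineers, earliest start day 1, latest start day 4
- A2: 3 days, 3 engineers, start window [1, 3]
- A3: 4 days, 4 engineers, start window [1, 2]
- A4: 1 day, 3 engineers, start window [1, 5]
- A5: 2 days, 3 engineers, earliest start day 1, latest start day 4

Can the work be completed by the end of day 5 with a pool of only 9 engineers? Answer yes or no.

The minimum achievable peak is 10; 9 < 10, so no feasible schedule stays within the cap.

no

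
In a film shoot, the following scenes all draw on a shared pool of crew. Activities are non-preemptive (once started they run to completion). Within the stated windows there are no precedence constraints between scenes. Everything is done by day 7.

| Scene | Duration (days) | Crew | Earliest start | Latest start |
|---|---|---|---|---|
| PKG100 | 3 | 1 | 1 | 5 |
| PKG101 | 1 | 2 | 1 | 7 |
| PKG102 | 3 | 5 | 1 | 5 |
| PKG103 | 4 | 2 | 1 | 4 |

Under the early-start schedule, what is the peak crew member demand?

Early-start schedule: PKG100@1, PKG101@1, PKG102@1, PKG103@1.
Load per day: day 1: 10, day 2: 8, day 3: 8, day 4: 2, day 5: 0, day 6: 0, day 7: 0.
Peak is 10.

10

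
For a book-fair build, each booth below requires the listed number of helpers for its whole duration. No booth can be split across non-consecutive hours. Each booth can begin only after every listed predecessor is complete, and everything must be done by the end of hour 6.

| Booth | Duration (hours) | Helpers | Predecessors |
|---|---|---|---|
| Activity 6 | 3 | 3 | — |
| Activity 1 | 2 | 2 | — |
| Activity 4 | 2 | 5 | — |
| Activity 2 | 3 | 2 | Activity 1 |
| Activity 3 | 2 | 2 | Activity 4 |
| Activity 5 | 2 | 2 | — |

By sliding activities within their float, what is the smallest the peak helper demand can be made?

7

Early-start (Activity 6@1, Activity 1@1, Activity 4@1, Activity 2@3, Activity 3@3, Activity 5@1) gives peak 12: h1:12  h2:12  h3:7  h4:4  h5:2  h6:0.
Shift Activity 6→3, Activity 5→5.
Schedule Activity 6@3, Activity 1@1, Activity 4@1, Activity 2@3, Activity 3@3, Activity 5@5: h1:7  h2:7  h3:7  h4:7  h5:7  h6:2 — peak 7.
Total helper-hours = 37 over 6 hours ⇒ peak ≥ ⌈37/6⌉ = 7, so 7 is optimal.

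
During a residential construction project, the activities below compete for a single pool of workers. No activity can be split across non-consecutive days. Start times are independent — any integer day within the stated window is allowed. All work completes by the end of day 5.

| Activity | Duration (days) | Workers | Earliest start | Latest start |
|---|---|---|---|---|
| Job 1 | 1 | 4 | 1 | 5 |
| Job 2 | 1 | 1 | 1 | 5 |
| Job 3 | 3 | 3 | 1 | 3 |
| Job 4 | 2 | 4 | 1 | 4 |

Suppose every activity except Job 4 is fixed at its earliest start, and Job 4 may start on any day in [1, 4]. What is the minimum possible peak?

Job 4@1: d1:12  d2:7  d3:3  d4:0  d5:0 → peak 12
Job 4@2: d1:8  d2:7  d3:7  d4:0  d5:0 → peak 8
Job 4@3: d1:8  d2:3  d3:7  d4:4  d5:0 → peak 8
Job 4@4: d1:8  d2:3  d3:3  d4:4  d5:4 → peak 8
Best is Job 4@2, peak 8.

8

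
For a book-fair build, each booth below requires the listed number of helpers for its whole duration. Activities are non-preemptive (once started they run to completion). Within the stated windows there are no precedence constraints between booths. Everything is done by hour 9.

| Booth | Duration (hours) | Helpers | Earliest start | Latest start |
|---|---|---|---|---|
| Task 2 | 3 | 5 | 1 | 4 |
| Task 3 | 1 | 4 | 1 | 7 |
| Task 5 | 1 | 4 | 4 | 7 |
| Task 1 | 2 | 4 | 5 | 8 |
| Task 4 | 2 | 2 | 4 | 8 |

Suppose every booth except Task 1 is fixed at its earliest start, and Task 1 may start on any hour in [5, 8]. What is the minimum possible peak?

Task 1@5: h1:9  h2:5  h3:5  h4:6  h5:6  h6:4  h7:0  h8:0  h9:0 → peak 9
Task 1@6: h1:9  h2:5  h3:5  h4:6  h5:2  h6:4  h7:4  h8:0  h9:0 → peak 9
Task 1@7: h1:9  h2:5  h3:5  h4:6  h5:2  h6:0  h7:4  h8:4  h9:0 → peak 9
Task 1@8: h1:9  h2:5  h3:5  h4:6  h5:2  h6:0  h7:0  h8:4  h9:4 → peak 9
Best is Task 1@5, peak 9.

9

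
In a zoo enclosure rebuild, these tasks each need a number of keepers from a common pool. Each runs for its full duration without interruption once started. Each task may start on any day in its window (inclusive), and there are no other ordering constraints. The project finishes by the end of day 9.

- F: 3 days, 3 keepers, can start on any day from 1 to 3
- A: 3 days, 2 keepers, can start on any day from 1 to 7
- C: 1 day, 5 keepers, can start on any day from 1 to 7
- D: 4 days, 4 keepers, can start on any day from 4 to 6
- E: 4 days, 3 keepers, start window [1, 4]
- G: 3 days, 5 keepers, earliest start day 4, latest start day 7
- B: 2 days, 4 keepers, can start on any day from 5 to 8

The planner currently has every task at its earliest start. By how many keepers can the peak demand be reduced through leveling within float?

Early-start peak: d1:13  d2:8  d3:8  d4:12  d5:13  d6:13  d7:4  d8:0  d9:0 ⇒ 13.
Leveled (F@1, A@1, C@4, D@5, E@1, G@5, B@8): d1:8  d2:8  d3:8  d4:8  d5:9  d6:9  d7:9  d8:8  d9:4 ⇒ 9.
Reduction 13 − 9 = 4.

4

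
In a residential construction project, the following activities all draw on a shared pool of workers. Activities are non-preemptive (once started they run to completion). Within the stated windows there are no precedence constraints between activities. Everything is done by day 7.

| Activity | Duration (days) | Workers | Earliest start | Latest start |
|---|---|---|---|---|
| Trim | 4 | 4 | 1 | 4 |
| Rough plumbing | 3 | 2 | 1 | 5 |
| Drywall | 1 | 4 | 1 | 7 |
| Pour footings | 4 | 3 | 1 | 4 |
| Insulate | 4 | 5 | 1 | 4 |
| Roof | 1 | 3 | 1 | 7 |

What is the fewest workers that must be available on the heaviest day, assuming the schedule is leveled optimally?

12

Early-start (Trim@1, Rough plumbing@1, Drywall@1, Pour footings@1, Insulate@1, Roof@1) gives peak 21: d1:21  d2:14  d3:14  d4:12  d5:0  d6:0  d7:0.
Shift Pour footings→2, Insulate→4, Roof→2.
Schedule Trim@1, Rough plumbing@1, Drywall@1, Pour footings@2, Insulate@4, Roof@2: d1:10  d2:12  d3:9  d4:12  d5:8  d6:5  d7:5 — peak 12.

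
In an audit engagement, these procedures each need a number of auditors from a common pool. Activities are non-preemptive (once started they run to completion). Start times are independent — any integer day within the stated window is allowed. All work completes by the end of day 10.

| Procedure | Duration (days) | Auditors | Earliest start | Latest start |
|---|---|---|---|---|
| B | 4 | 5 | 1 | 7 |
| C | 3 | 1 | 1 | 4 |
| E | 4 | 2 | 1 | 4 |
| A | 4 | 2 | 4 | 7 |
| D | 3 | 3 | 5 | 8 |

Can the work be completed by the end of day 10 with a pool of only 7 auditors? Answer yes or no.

yes

Schedule B@1, C@1, E@4, A@5, D@5: d1:6  d2:6  d3:6  d4:7  d5:7  d6:7  d7:7  d8:2  d9:0  d10:0 — peak 7 ≤ 7.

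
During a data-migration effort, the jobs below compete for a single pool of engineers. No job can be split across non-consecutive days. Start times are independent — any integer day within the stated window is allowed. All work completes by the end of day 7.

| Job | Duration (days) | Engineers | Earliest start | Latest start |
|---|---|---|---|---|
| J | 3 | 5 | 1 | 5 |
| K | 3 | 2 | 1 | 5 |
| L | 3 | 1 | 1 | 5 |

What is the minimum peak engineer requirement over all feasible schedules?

5

Early-start (J@1, K@1, L@1) gives peak 8: d1:8  d2:8  d3:8  d4:0  d5:0  d6:0  d7:0.
Shift K→4, L→4.
Schedule J@1, K@4, L@4: d1:5  d2:5  d3:5  d4:3  d5:3  d6:3  d7:0 — peak 5.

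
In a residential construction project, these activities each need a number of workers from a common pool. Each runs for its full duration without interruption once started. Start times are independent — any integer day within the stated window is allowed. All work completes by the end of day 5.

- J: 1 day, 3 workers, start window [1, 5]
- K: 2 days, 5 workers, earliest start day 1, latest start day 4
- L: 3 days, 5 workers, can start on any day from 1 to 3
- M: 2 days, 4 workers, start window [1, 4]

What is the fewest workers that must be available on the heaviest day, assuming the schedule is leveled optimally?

Early-start (J@1, K@1, L@1, M@1) gives peak 17: d1:17  d2:14  d3:5  d4:0  d5:0.
Shift L→3, M→2.
Schedule J@1, K@1, L@3, M@2: d1:8  d2:9  d3:9  d4:5  d5:5 — peak 9.

9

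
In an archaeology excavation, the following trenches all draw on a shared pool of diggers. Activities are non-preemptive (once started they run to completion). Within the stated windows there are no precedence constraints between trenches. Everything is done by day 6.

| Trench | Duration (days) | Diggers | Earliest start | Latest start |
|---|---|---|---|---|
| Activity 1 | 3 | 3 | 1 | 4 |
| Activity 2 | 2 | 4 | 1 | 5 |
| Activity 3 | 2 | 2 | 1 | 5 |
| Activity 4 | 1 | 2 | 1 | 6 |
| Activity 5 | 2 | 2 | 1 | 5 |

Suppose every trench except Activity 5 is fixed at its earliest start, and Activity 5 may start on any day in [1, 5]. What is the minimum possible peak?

11

Activity 5@1: d1:13  d2:11  d3:3  d4:0  d5:0  d6:0 → peak 13
Activity 5@2: d1:11  d2:11  d3:5  d4:0  d5:0  d6:0 → peak 11
Activity 5@3: d1:11  d2:9  d3:5  d4:2  d5:0  d6:0 → peak 11
Activity 5@4: d1:11  d2:9  d3:3  d4:2  d5:2  d6:0 → peak 11
Activity 5@5: d1:11  d2:9  d3:3  d4:0  d5:2  d6:2 → peak 11
Best is Activity 5@2, peak 11.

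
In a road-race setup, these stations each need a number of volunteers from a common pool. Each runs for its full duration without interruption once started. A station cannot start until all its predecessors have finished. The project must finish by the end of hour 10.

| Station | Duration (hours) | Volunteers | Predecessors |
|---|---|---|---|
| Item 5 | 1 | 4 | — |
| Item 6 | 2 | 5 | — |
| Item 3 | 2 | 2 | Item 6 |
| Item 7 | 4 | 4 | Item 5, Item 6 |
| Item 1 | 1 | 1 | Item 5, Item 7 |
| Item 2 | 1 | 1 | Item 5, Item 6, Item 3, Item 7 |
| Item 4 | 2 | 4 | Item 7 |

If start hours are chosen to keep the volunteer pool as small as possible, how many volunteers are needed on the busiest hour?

6

Early-start (Item 5@1, Item 6@1, Item 3@3, Item 7@3, Item 1@7, Item 2@7, Item 4@7) gives peak 9: h1:9  h2:5  h3:6  h4:6  h5:4  h6:4  h7:6  h8:4  h9:0  h10:0.
Shift Item 6→2, Item 3→4, Item 7→4, Item 1→8, Item 2→8, Item 4→8.
Schedule Item 5@1, Item 6@2, Item 3@4, Item 7@4, Item 1@8, Item 2@8, Item 4@8: h1:4  h2:5  h3:5  h4:6  h5:6  h6:4  h7:4  h8:6  h9:4  h10:0 — peak 6.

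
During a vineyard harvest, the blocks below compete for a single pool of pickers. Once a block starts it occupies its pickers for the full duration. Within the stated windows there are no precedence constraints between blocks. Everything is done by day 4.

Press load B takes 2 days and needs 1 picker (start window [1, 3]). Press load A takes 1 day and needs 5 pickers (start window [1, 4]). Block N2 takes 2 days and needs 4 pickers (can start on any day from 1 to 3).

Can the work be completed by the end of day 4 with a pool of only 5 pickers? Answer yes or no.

yes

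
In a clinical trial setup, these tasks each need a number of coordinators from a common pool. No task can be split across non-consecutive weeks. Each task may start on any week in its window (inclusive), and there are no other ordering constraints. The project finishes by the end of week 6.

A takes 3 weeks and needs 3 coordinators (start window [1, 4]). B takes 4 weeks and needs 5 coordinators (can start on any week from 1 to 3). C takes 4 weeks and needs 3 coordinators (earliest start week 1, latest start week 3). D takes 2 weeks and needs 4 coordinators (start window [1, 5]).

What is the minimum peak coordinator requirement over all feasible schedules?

11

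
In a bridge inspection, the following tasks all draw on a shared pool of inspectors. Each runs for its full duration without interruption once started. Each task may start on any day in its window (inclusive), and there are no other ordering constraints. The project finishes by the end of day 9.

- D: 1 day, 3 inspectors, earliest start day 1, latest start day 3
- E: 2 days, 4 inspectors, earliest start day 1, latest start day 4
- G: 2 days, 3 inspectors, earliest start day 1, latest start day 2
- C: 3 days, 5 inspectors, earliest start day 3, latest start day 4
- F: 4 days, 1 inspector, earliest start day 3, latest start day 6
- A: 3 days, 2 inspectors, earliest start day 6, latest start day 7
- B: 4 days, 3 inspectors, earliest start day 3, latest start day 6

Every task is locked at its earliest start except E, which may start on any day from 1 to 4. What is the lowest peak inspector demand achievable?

E@1: d1:10  d2:7  d3:9  d4:9  d5:9  d6:6  d7:2  d8:2  d9:0 → peak 10
E@2: d1:6  d2:7  d3:13  d4:9  d5:9  d6:6  d7:2  d8:2  d9:0 → peak 13
E@3: d1:6  d2:3  d3:13  d4:13  d5:9  d6:6  d7:2  d8:2  d9:0 → peak 13
E@4: d1:6  d2:3  d3:9  d4:13  d5:13  d6:6  d7:2  d8:2  d9:0 → peak 13
Best is E@1, peak 10.

10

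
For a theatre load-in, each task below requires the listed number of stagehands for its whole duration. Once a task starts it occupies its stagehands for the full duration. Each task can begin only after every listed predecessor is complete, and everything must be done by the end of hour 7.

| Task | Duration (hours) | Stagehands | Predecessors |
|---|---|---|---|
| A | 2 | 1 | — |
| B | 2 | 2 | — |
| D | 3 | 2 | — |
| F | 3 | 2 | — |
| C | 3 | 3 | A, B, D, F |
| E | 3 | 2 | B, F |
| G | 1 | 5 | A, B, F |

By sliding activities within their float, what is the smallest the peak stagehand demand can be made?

Early-start (A@1, B@1, D@1, F@1, C@4, E@4, G@4) gives peak 10: h1:7  h2:7  h3:4  h4:10  h5:5  h6:5  h7:0.
Shift G→7.
Schedule A@1, B@1, D@1, F@1, C@4, E@4, G@7: h1:7  h2:7  h3:4  h4:5  h5:5  h6:5  h7:5 — peak 7.

7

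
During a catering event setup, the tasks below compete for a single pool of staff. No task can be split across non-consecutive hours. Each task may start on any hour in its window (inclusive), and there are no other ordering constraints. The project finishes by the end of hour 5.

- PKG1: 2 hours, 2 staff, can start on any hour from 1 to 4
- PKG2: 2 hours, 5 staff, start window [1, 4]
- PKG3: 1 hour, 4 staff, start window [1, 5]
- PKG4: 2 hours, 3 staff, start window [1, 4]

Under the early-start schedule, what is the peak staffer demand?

14

Early-start schedule: PKG1@1, PKG2@1, PKG3@1, PKG4@1.
Load per hour: hour 1: 14, hour 2: 10, hour 3: 0, hour 4: 0, hour 5: 0.
Peak is 14.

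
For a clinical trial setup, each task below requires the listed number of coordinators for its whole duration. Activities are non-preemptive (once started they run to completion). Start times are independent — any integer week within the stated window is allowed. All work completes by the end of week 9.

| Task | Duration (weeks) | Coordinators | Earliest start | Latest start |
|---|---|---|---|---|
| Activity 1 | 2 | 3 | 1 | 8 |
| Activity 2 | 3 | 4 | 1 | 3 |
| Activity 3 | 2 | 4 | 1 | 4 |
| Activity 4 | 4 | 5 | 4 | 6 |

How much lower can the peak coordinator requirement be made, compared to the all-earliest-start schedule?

Early-start peak: w1:11  w2:11  w3:4  w4:5  w5:5  w6:5  w7:5  w8:0  w9:0 ⇒ 11.
Leveled (Activity 1@1, Activity 2@1, Activity 3@4, Activity 4@6): w1:7  w2:7  w3:4  w4:4  w5:4  w6:5  w7:5  w8:5  w9:5 ⇒ 7.
Reduction 11 − 7 = 4.

4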